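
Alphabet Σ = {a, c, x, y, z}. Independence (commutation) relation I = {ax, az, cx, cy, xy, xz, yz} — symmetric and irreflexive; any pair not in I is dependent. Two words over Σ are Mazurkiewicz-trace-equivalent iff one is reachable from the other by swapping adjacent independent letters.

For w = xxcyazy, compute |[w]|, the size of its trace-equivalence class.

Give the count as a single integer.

#0=x has no predecessor
#1=x depends on [0:x]
#2=c has no predecessor
#3=y has no predecessor
#4=a depends on [2:c, 3:y]
#5=z depends on [2:c]
#6=y depends on [4:a]
sources: [0:x, 2:c, 3:y]
N(rest) = Σ N(rest − s) over sources s of rest; N(one piece) = 1:
  size 1 → [1]=1  [5]=1  [6]=1
  size 2 → [0,1]=1  [1,5]=2  [1,6]=2  [4,6]=1  [5,6]=2
  size 3 → [0,1,5]=3  [0,1,6]=3  [1,4,6]=3  [1,5,6]=6  [3,4,6]=1  [4,5,6]=3
  size 4 → [0,1,4,6]=6  [0,1,5,6]=12  [1,3,4,6]=4  [1,4,5,6]=12  [2,4,5,6]=3  [3,4,5,6]=4
  size 5 → [0,1,3,4,6]=10  [0,1,4,5,6]=30  [1,2,4,5,6]=15  [1,3,4,5,6]=20  [2,3,4,5,6]=7
  first=0(x) contributes 42
  first=2(c) contributes 60
  first=3(y) contributes 45
|[w]| = 147

147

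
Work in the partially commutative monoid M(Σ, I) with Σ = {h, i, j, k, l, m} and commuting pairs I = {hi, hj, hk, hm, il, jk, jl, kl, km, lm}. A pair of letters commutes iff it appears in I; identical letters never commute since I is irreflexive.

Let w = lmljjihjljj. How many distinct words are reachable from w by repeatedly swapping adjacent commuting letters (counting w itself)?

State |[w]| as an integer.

330

drop 0:l onto floor
drop 1:m onto floor
drop 2:l onto {0:l}
drop 3:j onto {1:m}
drop 4:j onto {3:j}
drop 5:i onto {4:j}
drop 6:h onto {2:l}
drop 7:j onto {5:i}
drop 8:l onto {6:h}
drop 9:j onto {7:j}
drop 10:j onto {9:j}
ground layer = {0:l, 1:m}
drop-orders for the pieces not yet dropped (sum over which currently-grounded one goes next):
  1 to go: {8} 1  {10} 1
  2 to go: {6,8} 1  {8,10} 2  {9,10} 1
  3 to go: {2,6,8} 1  {6,8,10} 3  {7,9,10} 1  {8,9,10} 3
  4 to go: {0,2,6,8} 1  {2,6,8,10} 4  {5,7,9,10} 1  {6,8,9,10} 6  {7,8,9,10} 4
  5 to go: {0,2,6,8,10} 5  {2,6,8,9,10} 10  {4,5,7,9,10} 1  {5,7,8,9,10} 5  {6,7,8,9,10} 10
  6 to go: {0,2,6,8,9,10} 15  {2,6,7,8,9,10} 20  {3,4,5,7,9,10} 1  {4,5,7,8,9,10} 6  {5,6,7,8,9,10} 15
  7 to go: {0,2,6,7,8,9,10} 35  {1,3,4,5,7,9,10} 1  {2,5,6,7,8,9,10} 35  {3,4,5,7,8,9,10} 7  {4,5,6,7,8,9,10} 21
  8 to go: {0,2,5,6,7,8,9,10} 70  {1,3,4,5,7,8,9,10} 8  {2,4,5,6,7,8,9,10} 56  {3,4,5,6,7,8,9,10} 28
  9 to go: {0,2,4,5,6,7,8,9,10} 126  {1,3,4,5,6,7,8,9,10} 36  {2,3,4,5,6,7,8,9,10} 84
  if 0:l drops first: 120 orders
  if 1:m drops first: 210 orders
heap linearizations: 330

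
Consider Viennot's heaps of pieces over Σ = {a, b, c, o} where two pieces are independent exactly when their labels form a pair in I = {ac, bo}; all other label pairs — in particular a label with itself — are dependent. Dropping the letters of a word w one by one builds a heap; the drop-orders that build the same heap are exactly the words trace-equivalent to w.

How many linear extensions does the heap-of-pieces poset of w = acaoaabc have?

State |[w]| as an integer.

#0=a has no predecessor
#1=c has no predecessor
#2=a depends on [0:a]
#3=o depends on [1:c, 2:a]
#4=a depends on [3:o]
#5=a depends on [4:a]
#6=b depends on [5:a]
#7=c depends on [6:b]
sources: [0:a, 1:c]
N(rest) = Σ N(rest − s) over sources s of rest; N(one piece) = 1:
  size 1 → [7]=1
  size 2 → [6,7]=1
  size 3 → [5,6,7]=1
  size 4 → [4,5,6,7]=1
  size 5 → [3,4,5,6,7]=1
  size 6 → [1,3,4,5,6,7]=1  [2,3,4,5,6,7]=1
  first=0(a) contributes 2
  first=1(c) contributes 1
|[w]| = 3

3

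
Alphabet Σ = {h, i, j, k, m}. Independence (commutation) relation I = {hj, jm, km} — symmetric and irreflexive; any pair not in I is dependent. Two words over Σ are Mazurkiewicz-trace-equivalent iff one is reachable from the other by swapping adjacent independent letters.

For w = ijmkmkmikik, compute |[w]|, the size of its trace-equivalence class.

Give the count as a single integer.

20

0(i) covers ∅
1(j) covers 0:i
2(m) covers 0:i
3(k) covers 1:j
4(m) covers 2:m
5(k) covers 3:k
6(m) covers 4:m
7(i) covers 5:k, 6:m
8(k) covers 7:i
9(i) covers 8:k
10(k) covers 9:i
floor of heap: 0:i
completions by unplaced set U, small U first (add the entries for U minus each lowest piece of U):
  |U|=1: {10}:1
  |U|=2: {9,10}:1
  |U|=3: {8,9,10}:1
  |U|=4: {7,8,9,10}:1
  |U|=5: {5,7,8,9,10}:1  {6,7,8,9,10}:1
  |U|=6: {3,5,7,8,9,10}:1  {4,6,7,8,9,10}:1  {5,6,7,8,9,10}:2
  |U|=7: {1,3,5,7,8,9,10}:1  {2,4,6,7,8,9,10}:1  {3,5,6,7,8,9,10}:3  {4,5,6,7,8,9,10}:3
  |U|=8: {1,3,5,6,7,8,9,10}:4  {2,4,5,6,7,8,9,10}:4  {3,4,5,6,7,8,9,10}:6
  |U|=9: {1,3,4,5,6,7,8,9,10}:10  {2,3,4,5,6,7,8,9,10}:10
  start at 0(i): 20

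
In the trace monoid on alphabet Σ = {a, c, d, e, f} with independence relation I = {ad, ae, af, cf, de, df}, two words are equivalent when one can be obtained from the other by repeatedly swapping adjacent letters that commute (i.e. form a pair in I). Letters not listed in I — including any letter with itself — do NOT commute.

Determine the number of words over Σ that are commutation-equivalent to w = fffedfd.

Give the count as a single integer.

21

drop 0:f onto floor
drop 1:f onto {0:f}
drop 2:f onto {1:f}
drop 3:e onto {2:f}
drop 4:d onto floor
drop 5:f onto {3:e}
drop 6:d onto {4:d}
ground layer = {0:f, 4:d}
drop-orders for the pieces not yet dropped (sum over which currently-grounded one goes next):
  1 to go: {5} 1  {6} 1
  2 to go: {3,5} 1  {4,6} 1  {5,6} 2
  3 to go: {2,3,5} 1  {3,5,6} 3  {4,5,6} 3
  4 to go: {1,2,3,5} 1  {2,3,5,6} 4  {3,4,5,6} 6
  5 to go: {0,1,2,3,5} 1  {1,2,3,5,6} 5  {2,3,4,5,6} 10
  if 0:f drops first: 15 orders
  if 4:d drops first: 6 orders
heap linearizations: 21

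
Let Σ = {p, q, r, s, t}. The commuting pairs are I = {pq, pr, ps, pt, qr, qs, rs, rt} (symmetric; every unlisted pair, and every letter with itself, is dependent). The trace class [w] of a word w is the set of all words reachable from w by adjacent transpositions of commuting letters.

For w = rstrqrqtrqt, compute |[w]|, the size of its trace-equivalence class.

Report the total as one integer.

piece 0:r — minimal
piece 1:s — minimal
piece 2:t rests on {1:s}
piece 3:r rests on {0:r}
piece 4:q rests on {2:t}
piece 5:r rests on {3:r}
piece 6:q rests on {4:q}
piece 7:t rests on {6:q}
piece 8:r rests on {5:r}
piece 9:q rests on {7:t}
piece 10:t rests on {9:q}
minimal pieces: {0:r, 1:s}
ways to finish when only these pieces remain (= sum over removing one remaining piece with nothing left below it):
  1 left: {8}→1  {10}→1
  2 left: {5,8}→1  {8,10}→2  {9,10}→1
  3 left: {3,5,8}→1  {5,8,10}→3  {7,9,10}→1  {8,9,10}→3
  4 left: {0,3,5,8}→1  {3,5,8,10}→4  {5,8,9,10}→6  {6,7,9,10}→1  {7,8,9,10}→4
  5 left: {0,3,5,8,10}→5  {3,5,8,9,10}→10  {4,6,7,9,10}→1  {5,7,8,9,10}→10  {6,7,8,9,10}→5
  6 left: {0,3,5,8,9,10}→15  {2,4,6,7,9,10}→1  {3,5,7,8,9,10}→20  {4,6,7,8,9,10}→6  {5,6,7,8,9,10}→15
  7 left: {0,3,5,7,8,9,10}→35  {1,2,4,6,7,9,10}→1  {2,4,6,7,8,9,10}→7  {3,5,6,7,8,9,10}→35  {4,5,6,7,8,9,10}→21
  8 left: {0,3,5,6,7,8,9,10}→70  {1,2,4,6,7,8,9,10}→8  {2,4,5,6,7,8,9,10}→28  {3,4,5,6,7,8,9,10}→56
  9 left: {0,3,4,5,6,7,8,9,10}→126  {1,2,4,5,6,7,8,9,10}→36  {2,3,4,5,6,7,8,9,10}→84
  placing 0:r first → 120 extensions
  placing 1:s first → 210 extensions
total linear extensions = 330

330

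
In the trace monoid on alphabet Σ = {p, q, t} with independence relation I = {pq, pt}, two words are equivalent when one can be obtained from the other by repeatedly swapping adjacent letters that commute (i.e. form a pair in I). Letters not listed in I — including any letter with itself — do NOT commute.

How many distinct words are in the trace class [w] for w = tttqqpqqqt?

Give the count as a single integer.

#0=t has no predecessor
#1=t depends on [0:t]
#2=t depends on [1:t]
#3=q depends on [2:t]
#4=q depends on [3:q]
#5=p has no predecessor
#6=q depends on [4:q]
#7=q depends on [6:q]
#8=q depends on [7:q]
#9=t depends on [8:q]
sources: [0:t, 5:p]
N(rest) = Σ N(rest − s) over sources s of rest; N(one piece) = 1:
  size 1 → [5]=1  [9]=1
  size 2 → [5,9]=2  [8,9]=1
  size 3 → [5,8,9]=3  [7,8,9]=1
  size 4 → [5,7,8,9]=4  [6,7,8,9]=1
  size 5 → [4,6,7,8,9]=1  [5,6,7,8,9]=5
  size 6 → [3,4,6,7,8,9]=1  [4,5,6,7,8,9]=6
  size 7 → [2,3,4,6,7,8,9]=1  [3,4,5,6,7,8,9]=7
  size 8 → [1,2,3,4,6,7,8,9]=1  [2,3,4,5,6,7,8,9]=8
  first=0(t) contributes 9
  first=5(p) contributes 1
|[w]| = 10

10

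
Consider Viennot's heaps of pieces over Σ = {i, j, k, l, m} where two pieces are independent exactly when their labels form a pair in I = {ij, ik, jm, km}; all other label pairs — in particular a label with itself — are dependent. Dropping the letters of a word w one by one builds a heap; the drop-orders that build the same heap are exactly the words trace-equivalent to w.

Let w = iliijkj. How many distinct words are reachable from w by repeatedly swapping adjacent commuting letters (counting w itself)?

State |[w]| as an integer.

#0=i has no predecessor
#1=l depends on [0:i]
#2=i depends on [1:l]
#3=i depends on [2:i]
#4=j depends on [1:l]
#5=k depends on [4:j]
#6=j depends on [5:k]
sources: [0:i]
N(rest) = Σ N(rest − s) over sources s of rest; N(one piece) = 1:
  size 1 → [3]=1  [6]=1
  size 2 → [2,3]=1  [3,6]=2  [5,6]=1
  size 3 → [2,3,6]=3  [3,5,6]=3  [4,5,6]=1
  size 4 → [2,3,5,6]=6  [3,4,5,6]=4
  size 5 → [2,3,4,5,6]=10
  first=0(i) contributes 10

10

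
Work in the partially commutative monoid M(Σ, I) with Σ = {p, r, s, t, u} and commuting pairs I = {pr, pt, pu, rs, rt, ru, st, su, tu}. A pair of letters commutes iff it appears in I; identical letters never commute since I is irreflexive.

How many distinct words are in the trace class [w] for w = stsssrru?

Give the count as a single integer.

840

0(s) covers ∅
1(t) covers ∅
2(s) covers 0:s
3(s) covers 2:s
4(s) covers 3:s
5(r) covers ∅
6(r) covers 5:r
7(u) covers ∅
floor of heap: 0:s, 1:t, 5:r, 7:u
completions by unplaced set U, small U first (add the entries for U minus each lowest piece of U):
  |U|=1: {1}:1  {4}:1  {6}:1  {7}:1
  |U|=2: {1,4}:2  {1,6}:2  {1,7}:2  {3,4}:1  {4,6}:2  {4,7}:2  {5,6}:1  {6,7}:2
  |U|=3: {1,3,4}:3  {1,4,6}:6  {1,4,7}:6  {1,5,6}:3  {1,6,7}:6  {2,3,4}:1  {3,4,6}:3  {3,4,7}:3  {4,5,6}:3  {4,6,7}:6  {5,6,7}:3
  |U|=4: {0,2,3,4}:1  {1,2,3,4}:4  {1,3,4,6}:12  {1,3,4,7}:12  {1,4,5,6}:12  {1,4,6,7}:24  {1,5,6,7}:12  {2,3,4,6}:4  {2,3,4,7}:4  {3,4,5,6}:6  {3,4,6,7}:12  {4,5,6,7}:12
  |U|=5: {0,1,2,3,4}:5  {0,2,3,4,6}:5  {0,2,3,4,7}:5  {1,2,3,4,6}:20  {1,2,3,4,7}:20  {1,3,4,5,6}:30  {1,3,4,6,7}:60  {1,4,5,6,7}:60  {2,3,4,5,6}:10  {2,3,4,6,7}:20  {3,4,5,6,7}:30
  |U|=6: {0,1,2,3,4,6}:30  {0,1,2,3,4,7}:30  {0,2,3,4,5,6}:15  {0,2,3,4,6,7}:30  {1,2,3,4,5,6}:60  {1,2,3,4,6,7}:120  {1,3,4,5,6,7}:180  {2,3,4,5,6,7}:60
  start at 0(s): 420
  start at 1(t): 105
  start at 5(r): 210
  start at 7(u): 105
sum over floor = 840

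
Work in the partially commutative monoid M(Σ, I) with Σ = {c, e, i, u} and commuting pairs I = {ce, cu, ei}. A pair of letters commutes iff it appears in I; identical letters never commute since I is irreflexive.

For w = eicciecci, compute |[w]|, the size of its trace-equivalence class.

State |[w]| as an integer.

36

0(e) covers ∅
1(i) covers ∅
2(c) covers 1:i
3(c) covers 2:c
4(i) covers 3:c
5(e) covers 0:e
6(c) covers 4:i
7(c) covers 6:c
8(i) covers 7:c
floor of heap: 0:e, 1:i
completions by unplaced set U, small U first (add the entries for U minus each lowest piece of U):
  |U|=1: {5}:1  {8}:1
  |U|=2: {0,5}:1  {5,8}:2  {7,8}:1
  |U|=3: {0,5,8}:3  {5,7,8}:3  {6,7,8}:1
  |U|=4: {0,5,7,8}:6  {4,6,7,8}:1  {5,6,7,8}:4
  |U|=5: {0,5,6,7,8}:10  {3,4,6,7,8}:1  {4,5,6,7,8}:5
  |U|=6: {0,4,5,6,7,8}:15  {2,3,4,6,7,8}:1  {3,4,5,6,7,8}:6
  |U|=7: {0,3,4,5,6,7,8}:21  {1,2,3,4,6,7,8}:1  {2,3,4,5,6,7,8}:7
  start at 0(e): 8
  start at 1(i): 28
sum over floor = 36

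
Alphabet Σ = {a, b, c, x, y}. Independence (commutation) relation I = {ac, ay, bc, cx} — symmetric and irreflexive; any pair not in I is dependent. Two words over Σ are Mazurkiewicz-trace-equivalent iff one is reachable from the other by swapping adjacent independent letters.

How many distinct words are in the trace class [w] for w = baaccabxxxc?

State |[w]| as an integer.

drop 0:b onto floor
drop 1:a onto {0:b}
drop 2:a onto {1:a}
drop 3:c onto floor
drop 4:c onto {3:c}
drop 5:a onto {2:a}
drop 6:b onto {5:a}
drop 7:x onto {6:b}
drop 8:x onto {7:x}
drop 9:x onto {8:x}
drop 10:c onto {4:c}
ground layer = {0:b, 3:c}
drop-orders for the pieces not yet dropped (sum over which currently-grounded one goes next):
  1 to go: {9} 1  {10} 1
  2 to go: {4,10} 1  {8,9} 1  {9,10} 2
  3 to go: {3,4,10} 1  {4,9,10} 3  {7,8,9} 1  {8,9,10} 3
  4 to go: {3,4,9,10} 4  {4,8,9,10} 6  {6,7,8,9} 1  {7,8,9,10} 4
  5 to go: {3,4,8,9,10} 10  {4,7,8,9,10} 10  {5,6,7,8,9} 1  {6,7,8,9,10} 5
  6 to go: {2,5,6,7,8,9} 1  {3,4,7,8,9,10} 20  {4,6,7,8,9,10} 15  {5,6,7,8,9,10} 6
  7 to go: {1,2,5,6,7,8,9} 1  {2,5,6,7,8,9,10} 7  {3,4,6,7,8,9,10} 35  {4,5,6,7,8,9,10} 21
  8 to go: {0,1,2,5,6,7,8,9} 1  {1,2,5,6,7,8,9,10} 8  {2,4,5,6,7,8,9,10} 28  {3,4,5,6,7,8,9,10} 56
  9 to go: {0,1,2,5,6,7,8,9,10} 9  {1,2,4,5,6,7,8,9,10} 36  {2,3,4,5,6,7,8,9,10} 84
  if 0:b drops first: 120 orders
  if 3:c drops first: 45 orders
heap linearizations: 165

165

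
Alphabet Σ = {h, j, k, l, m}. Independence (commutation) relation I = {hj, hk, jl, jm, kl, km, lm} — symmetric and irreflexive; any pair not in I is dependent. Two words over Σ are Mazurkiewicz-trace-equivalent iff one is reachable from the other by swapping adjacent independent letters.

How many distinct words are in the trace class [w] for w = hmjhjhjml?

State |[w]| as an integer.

168

0(h) covers ∅
1(m) covers 0:h
2(j) covers ∅
3(h) covers 1:m
4(j) covers 2:j
5(h) covers 3:h
6(j) covers 4:j
7(m) covers 5:h
8(l) covers 5:h
floor of heap: 0:h, 2:j
completions by unplaced set U, small U first (add the entries for U minus each lowest piece of U):
  |U|=1: {6}:1  {7}:1  {8}:1
  |U|=2: {4,6}:1  {6,7}:2  {6,8}:2  {7,8}:2
  |U|=3: {2,4,6}:1  {4,6,7}:3  {4,6,8}:3  {5,7,8}:2  {6,7,8}:6
  |U|=4: {2,4,6,7}:4  {2,4,6,8}:4  {3,5,7,8}:2  {4,6,7,8}:12  {5,6,7,8}:8
  |U|=5: {1,3,5,7,8}:2  {2,4,6,7,8}:20  {3,5,6,7,8}:10  {4,5,6,7,8}:20
  |U|=6: {0,1,3,5,7,8}:2  {1,3,5,6,7,8}:12  {2,4,5,6,7,8}:40  {3,4,5,6,7,8}:30
  |U|=7: {0,1,3,5,6,7,8}:14  {1,3,4,5,6,7,8}:42  {2,3,4,5,6,7,8}:70
  start at 0(h): 112
  start at 2(j): 56
sum over floor = 168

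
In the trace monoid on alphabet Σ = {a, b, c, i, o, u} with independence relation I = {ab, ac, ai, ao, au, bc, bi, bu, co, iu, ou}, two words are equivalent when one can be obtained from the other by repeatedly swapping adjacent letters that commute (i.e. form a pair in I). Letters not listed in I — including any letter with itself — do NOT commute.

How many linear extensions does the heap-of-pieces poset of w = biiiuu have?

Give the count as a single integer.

#0=b has no predecessor
#1=i has no predecessor
#2=i depends on [1:i]
#3=i depends on [2:i]
#4=u has no predecessor
#5=u depends on [4:u]
sources: [0:b, 1:i, 4:u]
N(rest) = Σ N(rest − s) over sources s of rest; N(one piece) = 1:
  size 1 → [0]=1  [3]=1  [5]=1
  size 2 → [0,3]=2  [0,5]=2  [2,3]=1  [3,5]=2  [4,5]=1
  size 3 → [0,2,3]=3  [0,3,5]=6  [0,4,5]=3  [1,2,3]=1  [2,3,5]=3  [3,4,5]=3
  size 4 → [0,1,2,3]=4  [0,2,3,5]=12  [0,3,4,5]=12  [1,2,3,5]=4  [2,3,4,5]=6
  first=0(b) contributes 10
  first=1(i) contributes 30
  first=4(u) contributes 20
|[w]| = 60

60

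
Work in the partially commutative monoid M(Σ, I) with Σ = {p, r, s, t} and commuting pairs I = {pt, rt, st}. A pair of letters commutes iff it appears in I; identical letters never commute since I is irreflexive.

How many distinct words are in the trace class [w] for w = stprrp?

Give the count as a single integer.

drop 0:s onto floor
drop 1:t onto floor
drop 2:p onto {0:s}
drop 3:r onto {2:p}
drop 4:r onto {3:r}
drop 5:p onto {4:r}
ground layer = {0:s, 1:t}
drop-orders for the pieces not yet dropped (sum over which currently-grounded one goes next):
  1 to go: {1} 1  {5} 1
  2 to go: {1,5} 2  {4,5} 1
  3 to go: {1,4,5} 3  {3,4,5} 1
  4 to go: {1,3,4,5} 4  {2,3,4,5} 1
  if 0:s drops first: 5 orders
  if 1:t drops first: 1 orders
heap linearizations: 6

6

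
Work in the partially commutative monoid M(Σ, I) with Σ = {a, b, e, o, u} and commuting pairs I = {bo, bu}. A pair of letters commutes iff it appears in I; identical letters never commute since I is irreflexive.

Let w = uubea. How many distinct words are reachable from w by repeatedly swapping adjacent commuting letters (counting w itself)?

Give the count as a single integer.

#0=u has no predecessor
#1=u depends on [0:u]
#2=b has no predecessor
#3=e depends on [1:u, 2:b]
#4=a depends on [3:e]
sources: [0:u, 2:b]
N(rest) = Σ N(rest − s) over sources s of rest; N(one piece) = 1:
  size 1 → [4]=1
  size 2 → [3,4]=1
  size 3 → [1,3,4]=1  [2,3,4]=1
  first=0(u) contributes 2
  first=2(b) contributes 1
|[w]| = 3

3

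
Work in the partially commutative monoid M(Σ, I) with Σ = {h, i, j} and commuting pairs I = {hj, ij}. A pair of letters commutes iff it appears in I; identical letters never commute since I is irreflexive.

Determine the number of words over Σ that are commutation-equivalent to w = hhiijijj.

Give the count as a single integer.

56

#0=h has no predecessor
#1=h depends on [0:h]
#2=i depends on [1:h]
#3=i depends on [2:i]
#4=j has no predecessor
#5=i depends on [3:i]
#6=j depends on [4:j]
#7=j depends on [6:j]
sources: [0:h, 4:j]
N(rest) = Σ N(rest − s) over sources s of rest; N(one piece) = 1:
  size 1 → [5]=1  [7]=1
  size 2 → [3,5]=1  [5,7]=2  [6,7]=1
  size 3 → [2,3,5]=1  [3,5,7]=3  [4,6,7]=1  [5,6,7]=3
  size 4 → [1,2,3,5]=1  [2,3,5,7]=4  [3,5,6,7]=6  [4,5,6,7]=4
  size 5 → [0,1,2,3,5]=1  [1,2,3,5,7]=5  [2,3,5,6,7]=10  [3,4,5,6,7]=10
  size 6 → [0,1,2,3,5,7]=6  [1,2,3,5,6,7]=15  [2,3,4,5,6,7]=20
  first=0(h) contributes 35
  first=4(j) contributes 21
|[w]| = 56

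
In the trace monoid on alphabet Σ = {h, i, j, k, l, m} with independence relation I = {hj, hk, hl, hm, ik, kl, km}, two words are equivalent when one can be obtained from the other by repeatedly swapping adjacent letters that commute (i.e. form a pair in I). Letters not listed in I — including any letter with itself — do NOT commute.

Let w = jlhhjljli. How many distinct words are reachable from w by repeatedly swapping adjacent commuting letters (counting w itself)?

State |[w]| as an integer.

28

piece 0:j — minimal
piece 1:l rests on {0:j}
piece 2:h — minimal
piece 3:h rests on {2:h}
piece 4:j rests on {1:l}
piece 5:l rests on {4:j}
piece 6:j rests on {5:l}
piece 7:l rests on {6:j}
piece 8:i rests on {3:h, 7:l}
minimal pieces: {0:j, 2:h}
ways to finish when only these pieces remain (= sum over removing one remaining piece with nothing left below it):
  1 left: {8}→1
  2 left: {3,8}→1  {7,8}→1
  3 left: {2,3,8}→1  {3,7,8}→2  {6,7,8}→1
  4 left: {2,3,7,8}→3  {3,6,7,8}→3  {5,6,7,8}→1
  5 left: {2,3,6,7,8}→6  {3,5,6,7,8}→4  {4,5,6,7,8}→1
  6 left: {1,4,5,6,7,8}→1  {2,3,5,6,7,8}→10  {3,4,5,6,7,8}→5
  7 left: {0,1,4,5,6,7,8}→1  {1,3,4,5,6,7,8}→6  {2,3,4,5,6,7,8}→15
  placing 0:j first → 21 extensions
  placing 2:h first → 7 extensions
total linear extensions = 28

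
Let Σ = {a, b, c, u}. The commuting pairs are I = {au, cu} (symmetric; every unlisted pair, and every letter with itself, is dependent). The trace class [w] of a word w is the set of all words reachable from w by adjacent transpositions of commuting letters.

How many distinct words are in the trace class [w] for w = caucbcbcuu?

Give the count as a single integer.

#0=c has no predecessor
#1=a depends on [0:c]
#2=u has no predecessor
#3=c depends on [1:a]
#4=b depends on [2:u, 3:c]
#5=c depends on [4:b]
#6=b depends on [5:c]
#7=c depends on [6:b]
#8=u depends on [6:b]
#9=u depends on [8:u]
sources: [0:c, 2:u]
N(rest) = Σ N(rest − s) over sources s of rest; N(one piece) = 1:
  size 1 → [7]=1  [9]=1
  size 2 → [7,9]=2  [8,9]=1
  size 3 → [7,8,9]=3
  size 4 → [6,7,8,9]=3
  size 5 → [5,6,7,8,9]=3
  size 6 → [4,5,6,7,8,9]=3
  size 7 → [2,4,5,6,7,8,9]=3  [3,4,5,6,7,8,9]=3
  size 8 → [1,3,4,5,6,7,8,9]=3  [2,3,4,5,6,7,8,9]=6
  first=0(c) contributes 9
  first=2(u) contributes 3
|[w]| = 12

12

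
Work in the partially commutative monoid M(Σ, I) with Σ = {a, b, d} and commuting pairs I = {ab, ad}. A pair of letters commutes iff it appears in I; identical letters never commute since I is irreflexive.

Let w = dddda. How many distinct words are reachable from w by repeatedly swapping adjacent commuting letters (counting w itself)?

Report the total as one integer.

5

drop 0:d onto floor
drop 1:d onto {0:d}
drop 2:d onto {1:d}
drop 3:d onto {2:d}
drop 4:a onto floor
ground layer = {0:d, 4:a}
drop-orders for the pieces not yet dropped (sum over which currently-grounded one goes next):
  1 to go: {3} 1  {4} 1
  2 to go: {2,3} 1  {3,4} 2
  3 to go: {1,2,3} 1  {2,3,4} 3
  if 0:d drops first: 4 orders
  if 4:a drops first: 1 orders
heap linearizations: 5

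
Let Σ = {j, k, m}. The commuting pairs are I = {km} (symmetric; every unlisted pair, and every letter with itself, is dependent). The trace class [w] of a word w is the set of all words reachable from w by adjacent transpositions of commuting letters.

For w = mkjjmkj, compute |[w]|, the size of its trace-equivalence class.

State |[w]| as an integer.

4

piece 0:m — minimal
piece 1:k — minimal
piece 2:j rests on {0:m, 1:k}
piece 3:j rests on {2:j}
piece 4:m rests on {3:j}
piece 5:k rests on {3:j}
piece 6:j rests on {4:m, 5:k}
minimal pieces: {0:m, 1:k}
ways to finish when only these pieces remain (= sum over removing one remaining piece with nothing left below it):
  1 left: {6}→1
  2 left: {4,6}→1  {5,6}→1
  3 left: {4,5,6}→2
  4 left: {3,4,5,6}→2
  5 left: {2,3,4,5,6}→2
  placing 0:m first → 2 extensions
  placing 1:k first → 2 extensions
total linear extensions = 4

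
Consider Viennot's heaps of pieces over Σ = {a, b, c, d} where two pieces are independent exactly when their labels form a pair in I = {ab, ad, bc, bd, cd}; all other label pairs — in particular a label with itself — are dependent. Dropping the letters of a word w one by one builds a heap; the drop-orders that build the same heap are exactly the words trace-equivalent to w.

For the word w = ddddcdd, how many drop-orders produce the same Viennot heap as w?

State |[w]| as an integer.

drop 0:d onto floor
drop 1:d onto {0:d}
drop 2:d onto {1:d}
drop 3:d onto {2:d}
drop 4:c onto floor
drop 5:d onto {3:d}
drop 6:d onto {5:d}
ground layer = {0:d, 4:c}
drop-orders for the pieces not yet dropped (sum over which currently-grounded one goes next):
  1 to go: {4} 1  {6} 1
  2 to go: {4,6} 2  {5,6} 1
  3 to go: {3,5,6} 1  {4,5,6} 3
  4 to go: {2,3,5,6} 1  {3,4,5,6} 4
  5 to go: {1,2,3,5,6} 1  {2,3,4,5,6} 5
  if 0:d drops first: 6 orders
  if 4:c drops first: 1 orders
heap linearizations: 7

7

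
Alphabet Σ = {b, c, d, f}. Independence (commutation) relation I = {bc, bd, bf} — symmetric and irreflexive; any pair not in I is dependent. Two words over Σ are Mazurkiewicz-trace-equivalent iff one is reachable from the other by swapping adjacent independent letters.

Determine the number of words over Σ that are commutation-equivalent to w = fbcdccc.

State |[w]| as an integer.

0(f) covers ∅
1(b) covers ∅
2(c) covers 0:f
3(d) covers 2:c
4(c) covers 3:d
5(c) covers 4:c
6(c) covers 5:c
floor of heap: 0:f, 1:b
completions by unplaced set U, small U first (add the entries for U minus each lowest piece of U):
  |U|=1: {1}:1  {6}:1
  |U|=2: {1,6}:2  {5,6}:1
  |U|=3: {1,5,6}:3  {4,5,6}:1
  |U|=4: {1,4,5,6}:4  {3,4,5,6}:1
  |U|=5: {1,3,4,5,6}:5  {2,3,4,5,6}:1
  start at 0(f): 6
  start at 1(b): 1
sum over floor = 7

7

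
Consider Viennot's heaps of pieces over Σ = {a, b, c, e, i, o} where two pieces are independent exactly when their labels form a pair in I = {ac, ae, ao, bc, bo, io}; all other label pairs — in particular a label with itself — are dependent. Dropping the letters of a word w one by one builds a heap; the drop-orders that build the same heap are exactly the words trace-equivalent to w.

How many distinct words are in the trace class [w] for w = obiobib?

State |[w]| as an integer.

0(o) covers ∅
1(b) covers ∅
2(i) covers 1:b
3(o) covers 0:o
4(b) covers 2:i
5(i) covers 4:b
6(b) covers 5:i
floor of heap: 0:o, 1:b
completions by unplaced set U, small U first (add the entries for U minus each lowest piece of U):
  |U|=1: {3}:1  {6}:1
  |U|=2: {0,3}:1  {3,6}:2  {5,6}:1
  |U|=3: {0,3,6}:3  {3,5,6}:3  {4,5,6}:1
  |U|=4: {0,3,5,6}:6  {2,4,5,6}:1  {3,4,5,6}:4
  |U|=5: {0,3,4,5,6}:10  {1,2,4,5,6}:1  {2,3,4,5,6}:5
  start at 0(o): 6
  start at 1(b): 15
sum over floor = 21

21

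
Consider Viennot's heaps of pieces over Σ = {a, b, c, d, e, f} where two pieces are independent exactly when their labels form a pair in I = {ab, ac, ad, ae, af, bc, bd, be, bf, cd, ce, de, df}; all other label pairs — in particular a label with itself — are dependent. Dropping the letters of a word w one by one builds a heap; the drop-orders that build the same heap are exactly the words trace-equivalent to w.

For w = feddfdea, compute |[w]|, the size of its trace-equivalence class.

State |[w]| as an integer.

#0=f has no predecessor
#1=e depends on [0:f]
#2=d has no predecessor
#3=d depends on [2:d]
#4=f depends on [1:e]
#5=d depends on [3:d]
#6=e depends on [4:f]
#7=a has no predecessor
sources: [0:f, 2:d, 7:a]
N(rest) = Σ N(rest − s) over sources s of rest; N(one piece) = 1:
  size 1 → [5]=1  [6]=1  [7]=1
  size 2 → [3,5]=1  [4,6]=1  [5,6]=2  [5,7]=2  [6,7]=2
  size 3 → [1,4,6]=1  [2,3,5]=1  [3,5,6]=3  [3,5,7]=3  [4,5,6]=3  [4,6,7]=3  [5,6,7]=6
  size 4 → [0,1,4,6]=1  [1,4,5,6]=4  [1,4,6,7]=4  [2,3,5,6]=4  [2,3,5,7]=4  [3,4,5,6]=6  [3,5,6,7]=12  [4,5,6,7]=12
  size 5 → [0,1,4,5,6]=5  [0,1,4,6,7]=5  [1,3,4,5,6]=10  [1,4,5,6,7]=20  [2,3,4,5,6]=10  [2,3,5,6,7]=20  [3,4,5,6,7]=30
  size 6 → [0,1,3,4,5,6]=15  [0,1,4,5,6,7]=30  [1,2,3,4,5,6]=20  [1,3,4,5,6,7]=60  [2,3,4,5,6,7]=60
  first=0(f) contributes 140
  first=2(d) contributes 105
  first=7(a) contributes 35
|[w]| = 280

280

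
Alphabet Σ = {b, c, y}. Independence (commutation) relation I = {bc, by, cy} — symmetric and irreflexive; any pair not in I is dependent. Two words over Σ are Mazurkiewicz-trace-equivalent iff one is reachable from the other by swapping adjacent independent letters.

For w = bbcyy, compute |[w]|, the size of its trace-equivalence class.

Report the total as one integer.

0(b) covers ∅
1(b) covers 0:b
2(c) covers ∅
3(y) covers ∅
4(y) covers 3:y
floor of heap: 0:b, 2:c, 3:y
completions by unplaced set U, small U first (add the entries for U minus each lowest piece of U):
  |U|=1: {1}:1  {2}:1  {4}:1
  |U|=2: {0,1}:1  {1,2}:2  {1,4}:2  {2,4}:2  {3,4}:1
  |U|=3: {0,1,2}:3  {0,1,4}:3  {1,2,4}:6  {1,3,4}:3  {2,3,4}:3
  start at 0(b): 12
  start at 2(c): 6
  start at 3(y): 12
sum over floor = 30

30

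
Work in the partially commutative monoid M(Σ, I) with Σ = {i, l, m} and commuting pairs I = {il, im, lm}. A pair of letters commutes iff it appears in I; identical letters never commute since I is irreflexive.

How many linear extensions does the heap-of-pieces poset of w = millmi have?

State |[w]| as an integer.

piece 0:m — minimal
piece 1:i — minimal
piece 2:l — minimal
piece 3:l rests on {2:l}
piece 4:m rests on {0:m}
piece 5:i rests on {1:i}
minimal pieces: {0:m, 1:i, 2:l}
ways to finish when only these pieces remain (= sum over removing one remaining piece with nothing left below it):
  1 left: {3}→1  {4}→1  {5}→1
  2 left: {0,4}→1  {1,5}→1  {2,3}→1  {3,4}→2  {3,5}→2  {4,5}→2
  3 left: {0,3,4}→3  {0,4,5}→3  {1,3,5}→3  {1,4,5}→3  {2,3,4}→3  {2,3,5}→3  {3,4,5}→6
  4 left: {0,1,4,5}→6  {0,2,3,4}→6  {0,3,4,5}→12  {1,2,3,5}→6  {1,3,4,5}→12  {2,3,4,5}→12
  placing 0:m first → 30 extensions
  placing 1:i first → 30 extensions
  placing 2:l first → 30 extensions
total linear extensions = 90

90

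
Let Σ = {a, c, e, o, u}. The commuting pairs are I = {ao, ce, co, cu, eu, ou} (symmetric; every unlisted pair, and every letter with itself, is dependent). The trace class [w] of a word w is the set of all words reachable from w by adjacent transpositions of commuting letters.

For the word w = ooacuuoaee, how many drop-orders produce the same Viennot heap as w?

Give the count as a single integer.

0(o) covers ∅
1(o) covers 0:o
2(a) covers ∅
3(c) covers 2:a
4(u) covers 2:a
5(u) covers 4:u
6(o) covers 1:o
7(a) covers 3:c, 5:u
8(e) covers 6:o, 7:a
9(e) covers 8:e
floor of heap: 0:o, 2:a
completions by unplaced set U, small U first (add the entries for U minus each lowest piece of U):
  |U|=1: {9}:1
  |U|=2: {8,9}:1
  |U|=3: {6,8,9}:1  {7,8,9}:1
  |U|=4: {1,6,8,9}:1  {3,7,8,9}:1  {5,7,8,9}:1  {6,7,8,9}:2
  |U|=5: {0,1,6,8,9}:1  {1,6,7,8,9}:3  {3,5,7,8,9}:2  {3,6,7,8,9}:3  {4,5,7,8,9}:1  {5,6,7,8,9}:3
  |U|=6: {0,1,6,7,8,9}:4  {1,3,6,7,8,9}:6  {1,5,6,7,8,9}:6  {3,4,5,7,8,9}:3  {3,5,6,7,8,9}:8  {4,5,6,7,8,9}:4
  |U|=7: {0,1,3,6,7,8,9}:10  {0,1,5,6,7,8,9}:10  {1,3,5,6,7,8,9}:20  {1,4,5,6,7,8,9}:10  {2,3,4,5,7,8,9}:3  {3,4,5,6,7,8,9}:15
  |U|=8: {0,1,3,5,6,7,8,9}:40  {0,1,4,5,6,7,8,9}:20  {1,3,4,5,6,7,8,9}:45  {2,3,4,5,6,7,8,9}:18
  start at 0(o): 63
  start at 2(a): 105
sum over floor = 168

168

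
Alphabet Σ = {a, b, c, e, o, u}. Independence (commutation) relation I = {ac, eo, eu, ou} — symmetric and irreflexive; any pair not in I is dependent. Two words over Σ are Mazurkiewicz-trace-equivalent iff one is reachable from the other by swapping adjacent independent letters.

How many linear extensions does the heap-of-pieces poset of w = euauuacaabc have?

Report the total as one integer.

#0=e has no predecessor
#1=u has no predecessor
#2=a depends on [0:e, 1:u]
#3=u depends on [2:a]
#4=u depends on [3:u]
#5=a depends on [4:u]
#6=c depends on [4:u]
#7=a depends on [5:a]
#8=a depends on [7:a]
#9=b depends on [6:c, 8:a]
#10=c depends on [9:b]
sources: [0:e, 1:u]
N(rest) = Σ N(rest − s) over sources s of rest; N(one piece) = 1:
  size 1 → [10]=1
  size 2 → [9,10]=1
  size 3 → [6,9,10]=1  [8,9,10]=1
  size 4 → [6,8,9,10]=2  [7,8,9,10]=1
  size 5 → [5,7,8,9,10]=1  [6,7,8,9,10]=3
  size 6 → [5,6,7,8,9,10]=4
  size 7 → [4,5,6,7,8,9,10]=4
  size 8 → [3,4,5,6,7,8,9,10]=4
  size 9 → [2,3,4,5,6,7,8,9,10]=4
  first=0(e) contributes 4
  first=1(u) contributes 4
|[w]| = 8

8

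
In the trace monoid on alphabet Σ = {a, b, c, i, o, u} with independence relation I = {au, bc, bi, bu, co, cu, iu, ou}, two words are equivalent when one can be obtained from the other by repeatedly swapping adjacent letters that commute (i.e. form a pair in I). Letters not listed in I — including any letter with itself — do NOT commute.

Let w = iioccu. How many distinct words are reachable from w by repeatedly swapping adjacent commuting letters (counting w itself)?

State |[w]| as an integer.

#0=i has no predecessor
#1=i depends on [0:i]
#2=o depends on [1:i]
#3=c depends on [1:i]
#4=c depends on [3:c]
#5=u has no predecessor
sources: [0:i, 5:u]
N(rest) = Σ N(rest − s) over sources s of rest; N(one piece) = 1:
  size 1 → [2]=1  [4]=1  [5]=1
  size 2 → [2,4]=2  [2,5]=2  [3,4]=1  [4,5]=2
  size 3 → [2,3,4]=3  [2,4,5]=6  [3,4,5]=3
  size 4 → [1,2,3,4]=3  [2,3,4,5]=12
  first=0(i) contributes 15
  first=5(u) contributes 3
|[w]| = 18

18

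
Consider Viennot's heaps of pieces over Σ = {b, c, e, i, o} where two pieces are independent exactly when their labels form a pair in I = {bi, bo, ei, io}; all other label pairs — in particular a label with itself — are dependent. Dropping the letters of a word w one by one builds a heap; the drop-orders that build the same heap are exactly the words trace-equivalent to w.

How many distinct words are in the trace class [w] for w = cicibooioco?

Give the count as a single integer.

60

drop 0:c onto floor
drop 1:i onto {0:c}
drop 2:c onto {1:i}
drop 3:i onto {2:c}
drop 4:b onto {2:c}
drop 5:o onto {2:c}
drop 6:o onto {5:o}
drop 7:i onto {3:i}
drop 8:o onto {6:o}
drop 9:c onto {4:b, 7:i, 8:o}
drop 10:o onto {9:c}
ground layer = {0:c}
drop-orders for the pieces not yet dropped (sum over which currently-grounded one goes next):
  1 to go: {10} 1
  2 to go: {9,10} 1
  3 to go: {4,9,10} 1  {7,9,10} 1  {8,9,10} 1
  4 to go: {3,7,9,10} 1  {4,7,9,10} 2  {4,8,9,10} 2  {6,8,9,10} 1  {7,8,9,10} 2
  5 to go: {3,4,7,9,10} 3  {3,7,8,9,10} 3  {4,6,8,9,10} 3  {4,7,8,9,10} 6  {5,6,8,9,10} 1  {6,7,8,9,10} 3
  6 to go: {3,4,7,8,9,10} 12  {3,6,7,8,9,10} 6  {4,5,6,8,9,10} 4  {4,6,7,8,9,10} 12  {5,6,7,8,9,10} 4
  7 to go: {3,4,6,7,8,9,10} 30  {3,5,6,7,8,9,10} 10  {4,5,6,7,8,9,10} 20
  8 to go: {3,4,5,6,7,8,9,10} 60
  9 to go: {2,3,4,5,6,7,8,9,10} 60
  if 0:c drops first: 60 orders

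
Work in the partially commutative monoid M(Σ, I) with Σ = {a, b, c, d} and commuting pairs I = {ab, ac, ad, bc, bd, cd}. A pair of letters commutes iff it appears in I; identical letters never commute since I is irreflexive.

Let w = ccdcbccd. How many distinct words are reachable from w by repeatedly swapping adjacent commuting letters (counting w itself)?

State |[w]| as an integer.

168

#0=c has no predecessor
#1=c depends on [0:c]
#2=d has no predecessor
#3=c depends on [1:c]
#4=b has no predecessor
#5=c depends on [3:c]
#6=c depends on [5:c]
#7=d depends on [2:d]
sources: [0:c, 2:d, 4:b]
N(rest) = Σ N(rest − s) over sources s of rest; N(one piece) = 1:
  size 1 → [4]=1  [6]=1  [7]=1
  size 2 → [2,7]=1  [4,6]=2  [4,7]=2  [5,6]=1  [6,7]=2
  size 3 → [2,4,7]=3  [2,6,7]=3  [3,5,6]=1  [4,5,6]=3  [4,6,7]=6  [5,6,7]=3
  size 4 → [1,3,5,6]=1  [2,4,6,7]=12  [2,5,6,7]=6  [3,4,5,6]=4  [3,5,6,7]=4  [4,5,6,7]=12
  size 5 → [0,1,3,5,6]=1  [1,3,4,5,6]=5  [1,3,5,6,7]=5  [2,3,5,6,7]=10  [2,4,5,6,7]=30  [3,4,5,6,7]=20
  size 6 → [0,1,3,4,5,6]=6  [0,1,3,5,6,7]=6  [1,2,3,5,6,7]=15  [1,3,4,5,6,7]=30  [2,3,4,5,6,7]=60
  first=0(c) contributes 105
  first=2(d) contributes 42
  first=4(b) contributes 21
|[w]| = 168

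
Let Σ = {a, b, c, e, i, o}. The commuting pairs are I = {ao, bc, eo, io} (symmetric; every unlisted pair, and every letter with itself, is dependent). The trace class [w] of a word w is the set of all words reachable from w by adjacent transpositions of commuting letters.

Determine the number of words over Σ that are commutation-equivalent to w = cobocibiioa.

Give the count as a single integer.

drop 0:c onto floor
drop 1:o onto {0:c}
drop 2:b onto {1:o}
drop 3:o onto {2:b}
drop 4:c onto {3:o}
drop 5:i onto {4:c}
drop 6:b onto {5:i}
drop 7:i onto {6:b}
drop 8:i onto {7:i}
drop 9:o onto {6:b}
drop 10:a onto {8:i}
ground layer = {0:c}
drop-orders for the pieces not yet dropped (sum over which currently-grounded one goes next):
  1 to go: {9} 1  {10} 1
  2 to go: {8,10} 1  {9,10} 2
  3 to go: {7,8,10} 1  {8,9,10} 3
  4 to go: {7,8,9,10} 4
  5 to go: {6,7,8,9,10} 4
  6 to go: {5,6,7,8,9,10} 4
  7 to go: {4,5,6,7,8,9,10} 4
  8 to go: {3,4,5,6,7,8,9,10} 4
  9 to go: {2,3,4,5,6,7,8,9,10} 4
  if 0:c drops first: 4 orders

4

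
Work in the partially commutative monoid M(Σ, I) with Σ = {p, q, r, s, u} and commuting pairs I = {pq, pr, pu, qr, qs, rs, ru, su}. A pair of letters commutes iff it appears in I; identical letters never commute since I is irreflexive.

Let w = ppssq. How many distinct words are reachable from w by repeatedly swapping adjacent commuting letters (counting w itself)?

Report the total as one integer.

0(p) covers ∅
1(p) covers 0:p
2(s) covers 1:p
3(s) covers 2:s
4(q) covers ∅
floor of heap: 0:p, 4:q
completions by unplaced set U, small U first (add the entries for U minus each lowest piece of U):
  |U|=1: {3}:1  {4}:1
  |U|=2: {2,3}:1  {3,4}:2
  |U|=3: {1,2,3}:1  {2,3,4}:3
  start at 0(p): 4
  start at 4(q): 1
sum over floor = 5

5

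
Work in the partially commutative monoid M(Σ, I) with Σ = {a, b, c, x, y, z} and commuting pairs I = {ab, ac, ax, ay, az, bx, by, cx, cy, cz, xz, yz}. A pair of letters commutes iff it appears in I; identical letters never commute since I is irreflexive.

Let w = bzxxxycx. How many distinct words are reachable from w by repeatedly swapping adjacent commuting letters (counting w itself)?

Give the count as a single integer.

#0=b has no predecessor
#1=z depends on [0:b]
#2=x has no predecessor
#3=x depends on [2:x]
#4=x depends on [3:x]
#5=y depends on [4:x]
#6=c depends on [0:b]
#7=x depends on [5:y]
sources: [0:b, 2:x]
N(rest) = Σ N(rest − s) over sources s of rest; N(one piece) = 1:
  size 1 → [1]=1  [6]=1  [7]=1
  size 2 → [1,6]=2  [1,7]=2  [5,7]=1  [6,7]=2
  size 3 → [0,1,6]=2  [1,5,7]=3  [1,6,7]=6  [4,5,7]=1  [5,6,7]=3
  size 4 → [0,1,6,7]=8  [1,4,5,7]=4  [1,5,6,7]=12  [3,4,5,7]=1  [4,5,6,7]=4
  size 5 → [0,1,5,6,7]=20  [1,3,4,5,7]=5  [1,4,5,6,7]=20  [2,3,4,5,7]=1  [3,4,5,6,7]=5
  size 6 → [0,1,4,5,6,7]=40  [1,2,3,4,5,7]=6  [1,3,4,5,6,7]=30  [2,3,4,5,6,7]=6
  first=0(b) contributes 42
  first=2(x) contributes 70
|[w]| = 112

112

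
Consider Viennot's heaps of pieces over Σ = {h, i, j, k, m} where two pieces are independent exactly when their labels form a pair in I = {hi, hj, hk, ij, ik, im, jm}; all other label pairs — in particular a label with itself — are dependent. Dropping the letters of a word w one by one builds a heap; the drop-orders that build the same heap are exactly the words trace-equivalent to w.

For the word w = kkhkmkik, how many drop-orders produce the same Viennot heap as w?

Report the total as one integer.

32

drop 0:k onto floor
drop 1:k onto {0:k}
drop 2:h onto floor
drop 3:k onto {1:k}
drop 4:m onto {2:h, 3:k}
drop 5:k onto {4:m}
drop 6:i onto floor
drop 7:k onto {5:k}
ground layer = {0:k, 2:h, 6:i}
drop-orders for the pieces not yet dropped (sum over which currently-grounded one goes next):
  1 to go: {6} 1  {7} 1
  2 to go: {5,7} 1  {6,7} 2
  3 to go: {4,5,7} 1  {5,6,7} 3
  4 to go: {2,4,5,7} 1  {3,4,5,7} 1  {4,5,6,7} 4
  5 to go: {1,3,4,5,7} 1  {2,3,4,5,7} 2  {2,4,5,6,7} 5  {3,4,5,6,7} 5
  6 to go: {0,1,3,4,5,7} 1  {1,2,3,4,5,7} 3  {1,3,4,5,6,7} 6  {2,3,4,5,6,7} 12
  if 0:k drops first: 21 orders
  if 2:h drops first: 7 orders
  if 6:i drops first: 4 orders
heap linearizations: 32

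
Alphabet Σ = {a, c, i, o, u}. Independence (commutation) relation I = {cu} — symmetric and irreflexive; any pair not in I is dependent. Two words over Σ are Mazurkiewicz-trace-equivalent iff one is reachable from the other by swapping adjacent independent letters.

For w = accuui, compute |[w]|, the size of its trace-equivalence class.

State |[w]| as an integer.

6

0(a) covers ∅
1(c) covers 0:a
2(c) covers 1:c
3(u) covers 0:a
4(u) covers 3:u
5(i) covers 2:c, 4:u
floor of heap: 0:a
completions by unplaced set U, small U first (add the entries for U minus each lowest piece of U):
  |U|=1: {5}:1
  |U|=2: {2,5}:1  {4,5}:1
  |U|=3: {1,2,5}:1  {2,4,5}:2  {3,4,5}:1
  |U|=4: {1,2,4,5}:3  {2,3,4,5}:3
  start at 0(a): 6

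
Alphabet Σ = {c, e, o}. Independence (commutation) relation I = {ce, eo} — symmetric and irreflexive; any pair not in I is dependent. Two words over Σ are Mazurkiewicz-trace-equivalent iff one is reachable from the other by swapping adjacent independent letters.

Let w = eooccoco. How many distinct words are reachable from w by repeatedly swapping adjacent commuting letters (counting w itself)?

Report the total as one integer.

8

0(e) covers ∅
1(o) covers ∅
2(o) covers 1:o
3(c) covers 2:o
4(c) covers 3:c
5(o) covers 4:c
6(c) covers 5:o
7(o) covers 6:c
floor of heap: 0:e, 1:o
completions by unplaced set U, small U first (add the entries for U minus each lowest piece of U):
  |U|=1: {0}:1  {7}:1
  |U|=2: {0,7}:2  {6,7}:1
  |U|=3: {0,6,7}:3  {5,6,7}:1
  |U|=4: {0,5,6,7}:4  {4,5,6,7}:1
  |U|=5: {0,4,5,6,7}:5  {3,4,5,6,7}:1
  |U|=6: {0,3,4,5,6,7}:6  {2,3,4,5,6,7}:1
  start at 0(e): 1
  start at 1(o): 7
sum over floor = 8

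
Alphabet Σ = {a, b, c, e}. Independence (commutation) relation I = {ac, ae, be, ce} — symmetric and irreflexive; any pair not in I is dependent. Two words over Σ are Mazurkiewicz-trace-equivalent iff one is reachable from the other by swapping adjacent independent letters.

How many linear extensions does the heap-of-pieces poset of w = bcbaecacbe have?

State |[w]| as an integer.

piece 0:b — minimal
piece 1:c rests on {0:b}
piece 2:b rests on {1:c}
piece 3:a rests on {2:b}
piece 4:e — minimal
piece 5:c rests on {2:b}
piece 6:a rests on {3:a}
piece 7:c rests on {5:c}
piece 8:b rests on {6:a, 7:c}
piece 9:e rests on {4:e}
minimal pieces: {0:b, 4:e}
ways to finish when only these pieces remain (= sum over removing one remaining piece with nothing left below it):
  1 left: {8}→1  {9}→1
  2 left: {4,9}→1  {6,8}→1  {7,8}→1  {8,9}→2
  3 left: {3,6,8}→1  {4,8,9}→3  {5,7,8}→1  {6,7,8}→2  {6,8,9}→3  {7,8,9}→3
  4 left: {3,6,7,8}→3  {3,6,8,9}→4  {4,6,8,9}→6  {4,7,8,9}→6  {5,6,7,8}→3  {5,7,8,9}→4  {6,7,8,9}→8
  5 left: {3,4,6,8,9}→10  {3,5,6,7,8}→6  {3,6,7,8,9}→15  {4,5,7,8,9}→10  {4,6,7,8,9}→20  {5,6,7,8,9}→15
  6 left: {2,3,5,6,7,8}→6  {3,4,6,7,8,9}→45  {3,5,6,7,8,9}→36  {4,5,6,7,8,9}→45
  7 left: {1,2,3,5,6,7,8}→6  {2,3,5,6,7,8,9}→42  {3,4,5,6,7,8,9}→126
  8 left: {0,1,2,3,5,6,7,8}→6  {1,2,3,5,6,7,8,9}→48  {2,3,4,5,6,7,8,9}→168
  placing 0:b first → 216 extensions
  placing 4:e first → 54 extensions
total linear extensions = 270

270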